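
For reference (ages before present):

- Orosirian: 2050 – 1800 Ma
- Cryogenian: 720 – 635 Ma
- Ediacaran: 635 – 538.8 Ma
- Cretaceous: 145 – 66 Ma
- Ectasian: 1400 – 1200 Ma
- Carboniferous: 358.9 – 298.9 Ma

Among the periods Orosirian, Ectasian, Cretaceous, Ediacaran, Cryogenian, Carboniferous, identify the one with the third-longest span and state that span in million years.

Start − end for each: Orosirian 2050 − 1800 = 250; Ectasian 1400 − 1200 = 200; Cretaceous 145 − 66 = 79; Ediacaran 635 − 538.8 = 96.2; Cryogenian 720 − 635 = 85; Carboniferous 358.9 − 298.9 = 60.
Ranking these from longest: Orosirian > Ectasian > Ediacaran > Cryogenian > Cretaceous > Carboniferous.
Position 3 in that ranking is Ediacaran, which lasted 96.2 Myr.

Ediacaran, 96.2 million years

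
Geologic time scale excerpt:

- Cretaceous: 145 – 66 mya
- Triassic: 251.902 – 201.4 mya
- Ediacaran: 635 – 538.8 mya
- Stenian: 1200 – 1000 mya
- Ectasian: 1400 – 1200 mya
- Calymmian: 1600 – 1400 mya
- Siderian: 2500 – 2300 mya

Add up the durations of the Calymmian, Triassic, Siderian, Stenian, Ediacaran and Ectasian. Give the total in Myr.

Each duration: Calymmian = 200; Triassic = 50.502; Siderian = 200; Stenian = 200; Ediacaran = 96.2; Ectasian = 200.
Sum: 200 + 50.502 + 200 + 200 + 96.2 + 200 = 946.702 Myr.

946.702 million years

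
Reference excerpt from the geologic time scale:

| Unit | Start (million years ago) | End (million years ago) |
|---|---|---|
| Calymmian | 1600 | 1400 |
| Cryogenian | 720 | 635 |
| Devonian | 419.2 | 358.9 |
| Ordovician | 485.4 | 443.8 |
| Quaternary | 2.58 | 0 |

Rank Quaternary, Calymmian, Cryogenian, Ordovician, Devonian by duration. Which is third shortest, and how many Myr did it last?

Devonian, 60.3 million years

Start − end for each: Quaternary 2.58 − 0 = 2.58; Calymmian 1600 − 1400 = 200; Cryogenian 720 − 635 = 85; Ordovician 485.4 − 443.8 = 41.6; Devonian 419.2 − 358.9 = 60.3.
Ranking these from shortest: Quaternary < Ordovician < Devonian < Cryogenian < Calymmian.
Position 3 in that ranking is Devonian, which lasted 60.3 Myr.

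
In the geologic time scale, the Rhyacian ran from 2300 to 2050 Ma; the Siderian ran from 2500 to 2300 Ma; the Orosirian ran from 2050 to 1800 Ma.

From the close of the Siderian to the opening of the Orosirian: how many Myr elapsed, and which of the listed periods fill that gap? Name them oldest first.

250 million years; Rhyacian

End of Siderian = 2300 Ma; start of Orosirian = 2050 Ma.
Gap = 2300 − 2050 = 250 Myr.
Periods wholly inside 2300–2050 Ma: Rhyacian (2300–2050).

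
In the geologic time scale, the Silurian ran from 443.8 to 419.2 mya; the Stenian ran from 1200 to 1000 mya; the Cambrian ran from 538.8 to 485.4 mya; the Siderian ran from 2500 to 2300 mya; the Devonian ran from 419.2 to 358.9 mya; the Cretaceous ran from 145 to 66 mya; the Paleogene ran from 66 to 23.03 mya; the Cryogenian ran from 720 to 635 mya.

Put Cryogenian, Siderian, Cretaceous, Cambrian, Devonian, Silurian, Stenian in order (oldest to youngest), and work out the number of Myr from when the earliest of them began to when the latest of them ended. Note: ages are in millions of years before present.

Start ages (Ma): Siderian 2500, Stenian 1200, Cryogenian 720, Cambrian 538.8, Silurian 443.8, Devonian 419.2, Cretaceous 145.
Ordered oldest to youngest: Siderian, Stenian, Cryogenian, Cambrian, Silurian, Devonian, Cretaceous.
Span = 2500 − 66 = 2434 Myr.

Siderian, Stenian, Cryogenian, Cambrian, Silurian, Devonian, Cretaceous; total span 2434 Myr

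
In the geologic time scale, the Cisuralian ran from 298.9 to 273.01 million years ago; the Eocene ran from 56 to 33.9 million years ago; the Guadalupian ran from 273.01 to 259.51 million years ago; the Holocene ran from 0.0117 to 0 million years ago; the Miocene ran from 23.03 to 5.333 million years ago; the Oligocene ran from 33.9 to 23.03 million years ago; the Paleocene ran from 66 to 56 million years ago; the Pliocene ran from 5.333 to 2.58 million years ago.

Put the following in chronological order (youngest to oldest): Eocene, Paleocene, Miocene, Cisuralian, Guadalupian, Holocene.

Read off each span (Ma): Eocene 56–33.9; Paleocene 66–56; Miocene 23.03–5.333; Cisuralian 298.9–273.01; Guadalupian 273.01–259.51; Holocene 0.0117–0.
Larger Ma is older, so oldest→youngest is Cisuralian, Guadalupian, Paleocene, Eocene, Miocene, Holocene; reverse it for youngest→oldest.

Holocene, then Miocene, then Eocene, then Paleocene, then Guadalupian, then Cisuralian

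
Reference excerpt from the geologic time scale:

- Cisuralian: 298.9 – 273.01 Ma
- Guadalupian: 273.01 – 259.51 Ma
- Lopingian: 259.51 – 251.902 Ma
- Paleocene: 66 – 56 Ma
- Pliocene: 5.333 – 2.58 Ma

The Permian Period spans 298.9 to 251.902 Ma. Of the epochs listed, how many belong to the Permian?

3

Epochs inside 298.9–251.902 Ma: Cisuralian, Guadalupian, Lopingian — 3 in total.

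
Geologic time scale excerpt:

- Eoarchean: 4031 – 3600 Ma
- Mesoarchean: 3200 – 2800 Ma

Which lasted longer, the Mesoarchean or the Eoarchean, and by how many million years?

Eoarchean, by 31 million years

Mesoarchean: 3200 − 2800 = 400 Myr.
Eoarchean: 4031 − 3600 = 431 Myr.
Difference: 431 − 400 = 31 Myr, so the Eoarchean was longer.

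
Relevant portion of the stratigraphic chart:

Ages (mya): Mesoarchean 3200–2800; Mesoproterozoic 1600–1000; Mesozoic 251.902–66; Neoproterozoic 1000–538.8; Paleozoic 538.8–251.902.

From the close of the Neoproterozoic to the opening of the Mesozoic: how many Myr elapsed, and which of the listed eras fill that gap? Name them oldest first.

286.898 million years; Paleozoic

The Neoproterozoic closes at 538.8 Ma and the Mesozoic opens at 251.902 Ma, so the interval is 538.8 − 251.902 = 286.898 Myr.
An era fits inside if it starts at or after 538.8 Ma and ends at or before 251.902 Ma; oldest first that gives Paleozoic.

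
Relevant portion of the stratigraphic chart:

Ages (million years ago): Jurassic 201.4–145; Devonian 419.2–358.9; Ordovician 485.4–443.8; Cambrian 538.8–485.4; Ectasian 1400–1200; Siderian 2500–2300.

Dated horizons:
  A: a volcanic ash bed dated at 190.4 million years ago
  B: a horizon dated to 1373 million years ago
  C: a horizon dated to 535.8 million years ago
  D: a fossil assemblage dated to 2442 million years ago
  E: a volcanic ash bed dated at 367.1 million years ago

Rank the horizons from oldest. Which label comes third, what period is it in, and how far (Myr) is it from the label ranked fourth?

Larger Ma means older, so oldest first: D 2442 > B 1373 > C 535.8 > E 367.1 > A 190.4.
Counting 3 along gives C (535.8 Ma); the excerpt puts that inside the Cambrian, 538.8–485.4 Ma.
Next in line is E (367.1 Ma), and 535.8 − 367.1 = 168.7 Myr.

C, in the Cambrian; 168.7 million years to E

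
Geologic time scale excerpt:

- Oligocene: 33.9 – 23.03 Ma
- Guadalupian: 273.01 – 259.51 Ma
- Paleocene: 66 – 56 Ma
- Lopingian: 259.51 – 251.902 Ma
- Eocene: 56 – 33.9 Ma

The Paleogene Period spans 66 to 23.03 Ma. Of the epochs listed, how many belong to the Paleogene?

Epochs inside 66–23.03 Ma: Paleocene, Eocene, Oligocene — 3 in total.

3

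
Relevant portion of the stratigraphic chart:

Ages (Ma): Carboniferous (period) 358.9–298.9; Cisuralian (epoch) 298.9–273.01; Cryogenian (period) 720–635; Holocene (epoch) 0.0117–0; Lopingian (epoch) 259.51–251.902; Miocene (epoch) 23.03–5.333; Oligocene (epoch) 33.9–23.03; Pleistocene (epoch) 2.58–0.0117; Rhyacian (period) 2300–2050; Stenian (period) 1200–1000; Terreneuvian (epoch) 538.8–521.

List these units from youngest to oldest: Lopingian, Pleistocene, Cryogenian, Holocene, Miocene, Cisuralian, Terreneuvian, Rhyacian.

Read off each span (Ma): Lopingian 259.51–251.902; Pleistocene 2.58–0.0117; Cryogenian 720–635; Holocene 0.0117–0; Miocene 23.03–5.333; Cisuralian 298.9–273.01; Terreneuvian 538.8–521; Rhyacian 2300–2050.
Larger Ma is older, so oldest→youngest is Rhyacian, Cryogenian, Terreneuvian, Cisuralian, Lopingian, Miocene, Pleistocene, Holocene; reverse it for youngest→oldest.

Holocene, Pleistocene, Miocene, Lopingian, Cisuralian, Terreneuvian, Cryogenian, Rhyacian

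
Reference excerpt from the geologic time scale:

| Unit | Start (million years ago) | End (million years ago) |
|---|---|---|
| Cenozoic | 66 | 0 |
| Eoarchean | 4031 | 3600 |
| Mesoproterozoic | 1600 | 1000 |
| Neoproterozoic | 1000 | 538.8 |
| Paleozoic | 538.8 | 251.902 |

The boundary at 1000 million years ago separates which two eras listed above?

The Mesoproterozoic ends at 1000 million years ago and the Neoproterozoic begins at 1000 million years ago, so they share that boundary.

Mesoproterozoic and Neoproterozoic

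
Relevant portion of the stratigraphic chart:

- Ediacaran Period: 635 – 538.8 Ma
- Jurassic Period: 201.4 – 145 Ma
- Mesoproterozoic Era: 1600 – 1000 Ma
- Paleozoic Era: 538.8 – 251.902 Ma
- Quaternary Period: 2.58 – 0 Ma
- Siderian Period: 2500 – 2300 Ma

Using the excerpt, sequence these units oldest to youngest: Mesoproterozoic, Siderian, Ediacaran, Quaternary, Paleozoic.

The oldest of these is Siderian (starts 2500 Ma) and the youngest is Quaternary (ends 0 Ma).
In between, by decreasing start age: Mesoproterozoic (1600), Ediacaran (635), Paleozoic (538.8).

Siderian, Mesoproterozoic, Ediacaran, Paleozoic, Quaternary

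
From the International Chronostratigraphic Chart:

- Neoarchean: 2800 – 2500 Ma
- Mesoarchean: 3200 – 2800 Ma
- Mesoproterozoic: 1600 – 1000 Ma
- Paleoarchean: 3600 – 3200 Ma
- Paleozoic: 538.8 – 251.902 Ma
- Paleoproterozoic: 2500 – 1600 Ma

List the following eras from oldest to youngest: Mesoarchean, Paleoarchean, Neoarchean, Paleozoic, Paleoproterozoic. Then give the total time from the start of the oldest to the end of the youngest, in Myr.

Start ages (Ma): Paleoarchean 3600, Mesoarchean 3200, Neoarchean 2800, Paleoproterozoic 2500, Paleozoic 538.8.
Ordered oldest to youngest: Paleoarchean, Mesoarchean, Neoarchean, Paleoproterozoic, Paleozoic.
Span = 3600 − 251.902 = 3348.098 Myr.

Paleoarchean → Mesoarchean → Neoarchean → Paleoproterozoic → Paleozoic; total span 3348.098 Myr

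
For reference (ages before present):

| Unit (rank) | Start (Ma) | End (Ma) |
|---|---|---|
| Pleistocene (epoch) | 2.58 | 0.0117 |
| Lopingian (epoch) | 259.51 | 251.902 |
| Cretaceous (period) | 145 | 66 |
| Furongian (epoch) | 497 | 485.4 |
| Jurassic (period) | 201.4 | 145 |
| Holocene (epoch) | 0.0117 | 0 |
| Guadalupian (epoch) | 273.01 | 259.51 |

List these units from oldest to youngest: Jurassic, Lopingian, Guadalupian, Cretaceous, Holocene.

Sorting by start age (descending Ma, since larger Ma = older): Guadalupian start 273.01, Lopingian start 259.51, Jurassic start 201.4, Cretaceous start 145, Holocene start 0.0117.

Guadalupian, Lopingian, Jurassic, Cretaceous, Holocene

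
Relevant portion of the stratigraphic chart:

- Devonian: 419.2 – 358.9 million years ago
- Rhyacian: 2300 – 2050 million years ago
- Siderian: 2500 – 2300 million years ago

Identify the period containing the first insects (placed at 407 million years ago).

Devonian

407 Ma lies between 419.2 and 358.9 Ma, so it falls in the Devonian.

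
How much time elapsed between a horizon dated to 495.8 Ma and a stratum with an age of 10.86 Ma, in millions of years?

484.94 million years

495.8 − 10.86 = 484.94 million years.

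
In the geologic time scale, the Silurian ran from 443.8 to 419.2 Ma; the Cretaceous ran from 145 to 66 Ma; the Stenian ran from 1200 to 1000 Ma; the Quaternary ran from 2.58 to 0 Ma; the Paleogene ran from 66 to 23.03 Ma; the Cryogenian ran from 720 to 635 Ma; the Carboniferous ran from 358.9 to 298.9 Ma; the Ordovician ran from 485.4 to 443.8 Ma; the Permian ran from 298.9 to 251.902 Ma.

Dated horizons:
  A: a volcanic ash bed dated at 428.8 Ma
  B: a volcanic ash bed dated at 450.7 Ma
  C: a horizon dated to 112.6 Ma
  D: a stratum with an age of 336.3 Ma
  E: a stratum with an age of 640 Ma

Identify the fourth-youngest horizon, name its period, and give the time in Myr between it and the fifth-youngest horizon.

Sorted youngest-first by Ma: C (112.6), D (336.3), A (428.8), B (450.7), E (640).
The fourth youngest is B at 450.7 Ma, which lies in 485.4–443.8 Ma: the Ordovician.
The fifth youngest is E at 640 Ma; separation = |450.7 − 640| = 189.3 Myr.

B, in the Ordovician; 189.3 million years to E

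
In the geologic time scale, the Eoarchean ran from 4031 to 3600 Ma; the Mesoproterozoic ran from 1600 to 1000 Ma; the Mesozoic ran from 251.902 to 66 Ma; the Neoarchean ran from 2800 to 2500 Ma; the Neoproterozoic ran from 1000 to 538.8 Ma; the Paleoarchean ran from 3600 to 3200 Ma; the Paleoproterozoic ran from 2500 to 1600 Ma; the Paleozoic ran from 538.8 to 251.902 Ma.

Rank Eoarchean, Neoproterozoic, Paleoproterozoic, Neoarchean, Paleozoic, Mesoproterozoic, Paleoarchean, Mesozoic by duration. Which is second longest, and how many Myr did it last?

Mesoproterozoic, 600 million years

Durations: Eoarchean 431; Neoproterozoic 461.2; Paleoproterozoic 900; Neoarchean 300; Paleozoic 286.898; Mesoproterozoic 600; Paleoarchean 400; Mesozoic 185.902 Myr.
Sorted longest-first: Paleoproterozoic (900), Mesoproterozoic (600), Neoproterozoic (461.2), Eoarchean (431), Paleoarchean (400), Neoarchean (300), Paleozoic (286.898), Mesozoic (185.902).
The second longest is Mesoproterozoic at 600 Myr.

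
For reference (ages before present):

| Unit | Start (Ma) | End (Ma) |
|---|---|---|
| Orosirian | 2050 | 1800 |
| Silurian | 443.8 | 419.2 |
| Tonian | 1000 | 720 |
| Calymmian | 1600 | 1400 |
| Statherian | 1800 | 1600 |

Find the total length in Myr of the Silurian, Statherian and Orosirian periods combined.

474.6 million years

Each duration: Silurian = 24.6; Statherian = 200; Orosirian = 250.
Sum: 24.6 + 200 + 250 = 474.6 Myr.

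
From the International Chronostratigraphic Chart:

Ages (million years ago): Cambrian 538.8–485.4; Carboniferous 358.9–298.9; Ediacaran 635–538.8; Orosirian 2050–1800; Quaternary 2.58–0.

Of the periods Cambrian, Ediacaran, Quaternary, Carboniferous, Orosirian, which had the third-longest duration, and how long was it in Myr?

Start − end for each: Cambrian 538.8 − 485.4 = 53.4; Ediacaran 635 − 538.8 = 96.2; Quaternary 2.58 − 0 = 2.58; Carboniferous 358.9 − 298.9 = 60; Orosirian 2050 − 1800 = 250.
Ranking these from longest: Orosirian > Ediacaran > Carboniferous > Cambrian > Quaternary.
Position 3 in that ranking is Carboniferous, which lasted 60 Myr.

Carboniferous, 60 million years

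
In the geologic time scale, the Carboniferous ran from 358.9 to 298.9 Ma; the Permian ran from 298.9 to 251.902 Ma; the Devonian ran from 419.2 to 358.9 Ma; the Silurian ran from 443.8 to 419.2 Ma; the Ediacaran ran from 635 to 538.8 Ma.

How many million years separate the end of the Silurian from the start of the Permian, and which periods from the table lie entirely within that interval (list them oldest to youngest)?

The Silurian closes at 419.2 Ma and the Permian opens at 298.9 Ma, so the interval is 419.2 − 298.9 = 120.3 Myr.
A period fits inside if it starts at or after 419.2 Ma and ends at or before 298.9 Ma; oldest first that gives Devonian, Carboniferous.

120.3 million years; Devonian, Carboniferous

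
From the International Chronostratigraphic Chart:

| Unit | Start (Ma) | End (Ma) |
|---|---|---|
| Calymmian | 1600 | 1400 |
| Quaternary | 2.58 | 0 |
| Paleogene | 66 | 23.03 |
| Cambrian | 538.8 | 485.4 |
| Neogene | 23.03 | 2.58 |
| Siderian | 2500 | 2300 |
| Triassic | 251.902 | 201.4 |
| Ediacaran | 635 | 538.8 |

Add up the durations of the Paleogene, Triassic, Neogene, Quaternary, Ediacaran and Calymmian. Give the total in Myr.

Duration is start − end for each: (66 − 23.03) + (251.902 − 201.4) + (23.03 − 2.58) + (2.58 − 0) + (635 − 538.8) + (1600 − 1400).
That is 42.97 + 50.502 + 20.45 + 2.58 + 96.2 + 200, which totals 412.702 million years.

412.702 million years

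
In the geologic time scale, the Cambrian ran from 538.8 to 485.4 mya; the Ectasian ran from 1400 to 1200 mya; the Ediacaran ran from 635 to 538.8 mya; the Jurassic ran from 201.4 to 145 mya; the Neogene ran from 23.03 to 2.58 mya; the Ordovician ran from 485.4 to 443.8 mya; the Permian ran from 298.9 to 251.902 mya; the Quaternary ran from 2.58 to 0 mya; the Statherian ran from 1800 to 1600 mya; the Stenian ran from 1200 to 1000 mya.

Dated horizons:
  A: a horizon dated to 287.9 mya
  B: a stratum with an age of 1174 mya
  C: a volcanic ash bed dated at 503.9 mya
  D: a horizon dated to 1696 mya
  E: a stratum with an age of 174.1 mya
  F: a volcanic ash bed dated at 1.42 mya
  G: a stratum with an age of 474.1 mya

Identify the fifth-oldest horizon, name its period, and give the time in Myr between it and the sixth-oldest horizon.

Sorted oldest-first by Ma: D (1696), B (1174), C (503.9), G (474.1), A (287.9), E (174.1), F (1.42).
The fifth oldest is A at 287.9 Ma, which lies in 298.9–251.902 Ma: the Permian.
The sixth oldest is E at 174.1 Ma; separation = |287.9 − 174.1| = 113.8 Myr.

A, in the Permian; 113.8 million years to E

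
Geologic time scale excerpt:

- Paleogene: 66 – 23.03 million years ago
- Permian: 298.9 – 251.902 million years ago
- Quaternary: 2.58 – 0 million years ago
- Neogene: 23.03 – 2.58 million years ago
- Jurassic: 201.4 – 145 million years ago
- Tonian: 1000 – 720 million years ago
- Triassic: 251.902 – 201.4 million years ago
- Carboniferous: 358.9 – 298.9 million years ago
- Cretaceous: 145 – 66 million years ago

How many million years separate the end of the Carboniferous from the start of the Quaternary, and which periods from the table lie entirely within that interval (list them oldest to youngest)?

296.32 million years; Permian, Triassic, Jurassic, Cretaceous, Paleogene, Neogene

The Carboniferous closes at 298.9 Ma and the Quaternary opens at 2.58 Ma, so the interval is 298.9 − 2.58 = 296.32 Myr.
A period fits inside if it starts at or after 298.9 Ma and ends at or before 2.58 Ma; oldest first that gives Permian, Triassic, Jurassic, Cretaceous, Paleogene, Neogene.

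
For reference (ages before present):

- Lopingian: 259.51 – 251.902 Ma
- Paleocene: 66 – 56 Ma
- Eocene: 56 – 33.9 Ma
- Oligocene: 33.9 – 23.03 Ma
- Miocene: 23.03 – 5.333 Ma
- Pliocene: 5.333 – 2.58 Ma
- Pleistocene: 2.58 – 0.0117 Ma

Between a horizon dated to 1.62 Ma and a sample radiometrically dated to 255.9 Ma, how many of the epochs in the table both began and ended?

The older date is 255.9 Ma and the younger is 1.62 Ma.
Epochs with start < 255.9 and end > 1.62 Ma: Paleocene (66–56), Eocene (56–33.9), Oligocene (33.9–23.03), Miocene (23.03–5.333), Pliocene (5.333–2.58).
That is 5 complete epochs.

5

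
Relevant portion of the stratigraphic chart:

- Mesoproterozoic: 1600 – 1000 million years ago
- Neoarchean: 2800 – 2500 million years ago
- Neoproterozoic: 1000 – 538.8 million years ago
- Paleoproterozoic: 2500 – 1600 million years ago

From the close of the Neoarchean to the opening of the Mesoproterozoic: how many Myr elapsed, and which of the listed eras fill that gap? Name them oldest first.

900 million years; Paleoproterozoic

The Neoarchean closes at 2500 Ma and the Mesoproterozoic opens at 1600 Ma, so the interval is 2500 − 1600 = 900 Myr.
An era fits inside if it starts at or after 2500 Ma and ends at or before 1600 Ma; oldest first that gives Paleoproterozoic.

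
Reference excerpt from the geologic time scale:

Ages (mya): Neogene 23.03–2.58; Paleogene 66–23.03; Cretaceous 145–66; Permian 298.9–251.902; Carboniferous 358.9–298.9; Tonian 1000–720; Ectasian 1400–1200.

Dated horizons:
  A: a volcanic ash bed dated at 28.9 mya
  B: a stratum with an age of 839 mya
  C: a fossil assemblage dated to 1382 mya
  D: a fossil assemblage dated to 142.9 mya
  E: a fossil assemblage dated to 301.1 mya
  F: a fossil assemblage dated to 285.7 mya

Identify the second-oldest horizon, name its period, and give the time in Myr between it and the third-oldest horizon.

B, in the Tonian; 537.9 million years to E

Sorted oldest-first by Ma: C (1382), B (839), E (301.1), F (285.7), D (142.9), A (28.9).
The second oldest is B at 839 Ma, which lies in 1000–720 Ma: the Tonian.
The third oldest is E at 301.1 Ma; separation = |839 − 301.1| = 537.9 Myr.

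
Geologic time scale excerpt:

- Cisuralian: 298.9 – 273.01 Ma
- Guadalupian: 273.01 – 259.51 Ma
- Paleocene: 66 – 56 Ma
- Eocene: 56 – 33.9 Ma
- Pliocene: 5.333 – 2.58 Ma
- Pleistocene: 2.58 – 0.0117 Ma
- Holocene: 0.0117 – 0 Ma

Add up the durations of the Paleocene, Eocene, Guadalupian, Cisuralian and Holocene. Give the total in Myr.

71.5017 million years

Duration is start − end for each: (66 − 56) + (56 − 33.9) + (273.01 − 259.51) + (298.9 − 273.01) + (0.0117 − 0).
That is 10 + 22.1 + 13.5 + 25.89 + 0.0117, which totals 71.5017 million years.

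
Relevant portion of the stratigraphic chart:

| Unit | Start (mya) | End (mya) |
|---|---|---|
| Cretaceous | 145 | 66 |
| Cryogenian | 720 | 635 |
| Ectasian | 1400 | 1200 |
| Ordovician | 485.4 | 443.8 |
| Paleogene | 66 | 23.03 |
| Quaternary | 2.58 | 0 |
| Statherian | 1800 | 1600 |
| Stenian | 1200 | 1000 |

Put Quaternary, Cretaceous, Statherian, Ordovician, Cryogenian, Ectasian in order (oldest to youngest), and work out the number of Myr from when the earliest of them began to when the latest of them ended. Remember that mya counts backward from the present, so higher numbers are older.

Statherian → Ectasian → Cryogenian → Ordovician → Cretaceous → Quaternary; total span 1800 Myr

From the excerpt: Quaternary 2.58–0; Cretaceous 145–66; Statherian 1800–1600; Ordovician 485.4–443.8; Cryogenian 720–635; Ectasian 1400–1200 (Ma).
Larger Ma is earlier, so the oldest is Statherian and the youngest is Quaternary; oldest to youngest: Statherian, Ectasian, Cryogenian, Ordovician, Cretaceous, Quaternary.
Oldest start 1800 minus youngest end 0 gives 1800 Myr overall.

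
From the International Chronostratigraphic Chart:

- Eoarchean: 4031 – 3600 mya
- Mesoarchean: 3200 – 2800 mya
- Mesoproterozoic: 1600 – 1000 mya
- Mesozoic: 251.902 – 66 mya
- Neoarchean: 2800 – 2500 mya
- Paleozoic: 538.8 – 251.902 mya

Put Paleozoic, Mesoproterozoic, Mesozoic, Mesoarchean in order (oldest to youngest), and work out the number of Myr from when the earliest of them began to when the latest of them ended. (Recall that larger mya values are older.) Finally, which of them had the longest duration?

From the excerpt: Paleozoic 538.8–251.902; Mesoproterozoic 1600–1000; Mesozoic 251.902–66; Mesoarchean 3200–2800 (Ma).
Larger Ma is earlier, so the oldest is Mesoarchean and the youngest is Mesozoic; oldest to youngest: Mesoarchean, Mesoproterozoic, Paleozoic, Mesozoic.
Oldest start 3200 minus youngest end 66 gives 3134 Myr overall.
Individual lengths (start − end): Paleozoic 286.898; Mesoproterozoic 600; Mesoarchean 400; Mesozoic 185.902. The largest is Mesoproterozoic at 600 Myr.

Mesoarchean, Mesoproterozoic, Paleozoic, Mesozoic; total span 3134 Myr; longest is Mesoproterozoic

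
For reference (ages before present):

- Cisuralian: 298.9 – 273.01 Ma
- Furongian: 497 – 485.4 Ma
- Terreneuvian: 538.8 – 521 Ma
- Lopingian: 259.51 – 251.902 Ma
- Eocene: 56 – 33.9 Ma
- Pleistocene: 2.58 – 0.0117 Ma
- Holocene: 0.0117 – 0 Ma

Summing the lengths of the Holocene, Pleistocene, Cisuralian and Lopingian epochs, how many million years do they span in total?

36.078 million years

Duration is start − end for each: (0.0117 − 0) + (2.58 − 0.0117) + (298.9 − 273.01) + (259.51 − 251.902).
That is 0.0117 + 2.5683 + 25.89 + 7.608, which totals 36.078 million years.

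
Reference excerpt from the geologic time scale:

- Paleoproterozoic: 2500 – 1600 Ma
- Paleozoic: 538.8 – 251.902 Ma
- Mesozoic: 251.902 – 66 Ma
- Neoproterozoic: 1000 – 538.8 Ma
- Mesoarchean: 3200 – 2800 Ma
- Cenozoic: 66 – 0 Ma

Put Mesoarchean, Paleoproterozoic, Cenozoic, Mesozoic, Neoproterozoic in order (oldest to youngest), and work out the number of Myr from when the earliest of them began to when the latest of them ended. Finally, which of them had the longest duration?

Mesoarchean, Paleoproterozoic, Neoproterozoic, Mesozoic, Cenozoic; total span 3200 Myr; longest is Paleoproterozoic

Start ages (Ma): Mesoarchean 3200, Paleoproterozoic 2500, Neoproterozoic 1000, Mesozoic 251.902, Cenozoic 66.
Ordered oldest to youngest: Mesoarchean, Paleoproterozoic, Neoproterozoic, Mesozoic, Cenozoic.
Span = 3200 − 0 = 3200 Myr.
Durations: Cenozoic 66, Mesozoic 185.902, Mesoarchean 400, Neoproterozoic 461.2, Paleoproterozoic 900 → longest is Paleoproterozoic (900 Myr).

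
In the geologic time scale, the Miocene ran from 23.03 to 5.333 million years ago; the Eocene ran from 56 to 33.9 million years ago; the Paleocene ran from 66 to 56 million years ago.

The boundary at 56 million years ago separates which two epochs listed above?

Paleocene and Eocene

The Paleocene ends at 56 million years ago and the Eocene begins at 56 million years ago, so they share that boundary.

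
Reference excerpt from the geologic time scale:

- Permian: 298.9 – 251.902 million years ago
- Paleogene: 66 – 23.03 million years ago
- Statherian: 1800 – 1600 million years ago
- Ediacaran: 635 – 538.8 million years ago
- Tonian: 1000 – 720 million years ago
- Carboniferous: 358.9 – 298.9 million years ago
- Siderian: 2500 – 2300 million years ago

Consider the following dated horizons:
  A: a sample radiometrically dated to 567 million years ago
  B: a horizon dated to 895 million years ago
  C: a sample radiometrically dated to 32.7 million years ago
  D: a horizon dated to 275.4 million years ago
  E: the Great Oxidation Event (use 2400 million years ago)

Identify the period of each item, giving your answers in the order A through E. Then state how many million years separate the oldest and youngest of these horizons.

A — Ediacaran; B — Tonian; C — Paleogene; D — Permian; E — Siderian; span 2367.3 million years

Match each age against the start–end ranges in the excerpt: A = 567 Ma → Ediacaran (635–538.8); B = 895 Ma → Tonian (1000–720); C = 32.7 Ma → Paleogene (66–23.03); D = 275.4 Ma → Permian (298.9–251.902); E = 2400 Ma → Siderian (2500–2300).
The largest age is 2400 Ma and the smallest is 32.7 Ma; their difference is 2367.3 Myr.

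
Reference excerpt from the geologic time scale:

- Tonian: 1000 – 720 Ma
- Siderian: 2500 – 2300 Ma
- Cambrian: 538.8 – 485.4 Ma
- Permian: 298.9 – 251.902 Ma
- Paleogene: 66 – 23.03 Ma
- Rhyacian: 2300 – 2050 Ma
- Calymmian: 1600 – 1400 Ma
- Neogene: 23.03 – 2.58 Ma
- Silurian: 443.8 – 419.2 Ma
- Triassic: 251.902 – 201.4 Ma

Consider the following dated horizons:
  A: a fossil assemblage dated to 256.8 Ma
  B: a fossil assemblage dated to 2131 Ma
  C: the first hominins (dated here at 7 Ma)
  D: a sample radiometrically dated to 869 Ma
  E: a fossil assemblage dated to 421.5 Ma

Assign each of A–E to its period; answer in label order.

A — Permian; B — Rhyacian; C — Neogene; D — Tonian; E — Silurian

Match each age against the start–end ranges in the excerpt: A = 256.8 Ma → Permian (298.9–251.902); B = 2131 Ma → Rhyacian (2300–2050); C = 7 Ma → Neogene (23.03–2.58); D = 869 Ma → Tonian (1000–720); E = 421.5 Ma → Silurian (443.8–419.2).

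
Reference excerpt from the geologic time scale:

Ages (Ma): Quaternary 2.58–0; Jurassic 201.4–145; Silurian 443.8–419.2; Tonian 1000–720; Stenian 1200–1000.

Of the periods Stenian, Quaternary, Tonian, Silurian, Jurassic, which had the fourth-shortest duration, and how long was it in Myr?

Start − end for each: Stenian 1200 − 1000 = 200; Quaternary 2.58 − 0 = 2.58; Tonian 1000 − 720 = 280; Silurian 443.8 − 419.2 = 24.6; Jurassic 201.4 − 145 = 56.4.
Ranking these from shortest: Quaternary < Silurian < Jurassic < Stenian < Tonian.
Position 4 in that ranking is Stenian, which lasted 200 Myr.

Stenian, 200 million years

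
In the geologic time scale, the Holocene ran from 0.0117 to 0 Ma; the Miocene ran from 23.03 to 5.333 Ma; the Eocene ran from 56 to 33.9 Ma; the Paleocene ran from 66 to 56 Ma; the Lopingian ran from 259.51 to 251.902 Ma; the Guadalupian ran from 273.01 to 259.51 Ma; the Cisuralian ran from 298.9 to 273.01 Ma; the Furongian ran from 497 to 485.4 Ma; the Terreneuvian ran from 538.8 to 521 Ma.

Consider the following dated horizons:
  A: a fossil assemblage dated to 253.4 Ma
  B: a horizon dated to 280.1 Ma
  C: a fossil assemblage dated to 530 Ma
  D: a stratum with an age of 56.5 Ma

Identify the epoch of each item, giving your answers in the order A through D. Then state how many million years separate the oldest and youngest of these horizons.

A: 253.4 Ma lies in 259.51–251.902 Ma, so Lopingian.
B: 280.1 Ma lies in 298.9–273.01 Ma, so Cisuralian.
C: 530 Ma lies in 538.8–521 Ma, so Terreneuvian.
D: 56.5 Ma lies in 66–56 Ma, so Paleocene.
Oldest = 530 Ma, youngest = 56.5 Ma → span 473.5 Myr.

A — Lopingian; B — Cisuralian; C — Terreneuvian; D — Paleocene; span 473.5 million years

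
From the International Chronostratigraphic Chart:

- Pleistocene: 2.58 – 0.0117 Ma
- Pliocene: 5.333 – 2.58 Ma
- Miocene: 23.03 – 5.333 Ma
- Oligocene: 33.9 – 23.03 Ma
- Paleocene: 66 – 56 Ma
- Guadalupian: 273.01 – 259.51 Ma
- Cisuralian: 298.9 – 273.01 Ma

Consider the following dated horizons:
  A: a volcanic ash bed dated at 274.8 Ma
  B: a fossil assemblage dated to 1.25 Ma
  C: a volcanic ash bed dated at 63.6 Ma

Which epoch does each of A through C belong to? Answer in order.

A: 274.8 Ma lies in 298.9–273.01 Ma, so Cisuralian.
B: 1.25 Ma lies in 2.58–0.0117 Ma, so Pleistocene.
C: 63.6 Ma lies in 66–56 Ma, so Paleocene.

A — Cisuralian; B — Pleistocene; C — Paleocene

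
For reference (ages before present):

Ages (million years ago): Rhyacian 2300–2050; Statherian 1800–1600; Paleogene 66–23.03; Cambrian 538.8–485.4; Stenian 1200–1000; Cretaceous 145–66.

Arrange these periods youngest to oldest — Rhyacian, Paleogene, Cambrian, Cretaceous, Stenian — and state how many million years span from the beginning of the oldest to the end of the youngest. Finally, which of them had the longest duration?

Start ages (Ma): Rhyacian 2300, Stenian 1200, Cambrian 538.8, Cretaceous 145, Paleogene 66.
Ordered youngest to oldest: Paleogene, Cretaceous, Cambrian, Stenian, Rhyacian.
Span = 2300 − 23.03 = 2276.97 Myr.
Durations: Rhyacian 250, Paleogene 42.97, Cretaceous 79, Stenian 200, Cambrian 53.4 → longest is Rhyacian (250 Myr).

Paleogene → Cretaceous → Cambrian → Stenian → Rhyacian; total span 2276.97 Myr; longest is Rhyacian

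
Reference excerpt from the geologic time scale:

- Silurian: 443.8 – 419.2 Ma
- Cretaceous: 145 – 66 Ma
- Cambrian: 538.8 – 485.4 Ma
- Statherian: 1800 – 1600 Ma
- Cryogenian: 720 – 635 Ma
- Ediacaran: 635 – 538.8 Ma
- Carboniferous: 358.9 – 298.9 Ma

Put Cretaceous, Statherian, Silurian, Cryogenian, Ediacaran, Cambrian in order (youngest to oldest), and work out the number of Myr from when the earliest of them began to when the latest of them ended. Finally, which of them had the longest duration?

Cretaceous → Silurian → Cambrian → Ediacaran → Cryogenian → Statherian; total span 1734 Myr; longest is Statherian

Start ages (Ma): Statherian 1800, Cryogenian 720, Ediacaran 635, Cambrian 538.8, Silurian 443.8, Cretaceous 145.
Ordered youngest to oldest: Cretaceous, Silurian, Cambrian, Ediacaran, Cryogenian, Statherian.
Span = 1800 − 66 = 1734 Myr.
Durations: Cretaceous 79, Ediacaran 96.2, Silurian 24.6, Cryogenian 85, Cambrian 53.4, Statherian 200 → longest is Statherian (200 Myr).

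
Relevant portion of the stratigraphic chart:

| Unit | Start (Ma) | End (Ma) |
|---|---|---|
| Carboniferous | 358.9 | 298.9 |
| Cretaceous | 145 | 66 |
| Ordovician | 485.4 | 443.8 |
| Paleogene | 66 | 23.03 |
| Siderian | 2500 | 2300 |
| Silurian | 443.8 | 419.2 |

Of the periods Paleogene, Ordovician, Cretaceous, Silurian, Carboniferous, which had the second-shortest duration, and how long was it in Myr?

Ordovician, 41.6 million years

Durations: Paleogene 42.97; Ordovician 41.6; Cretaceous 79; Silurian 24.6; Carboniferous 60 Myr.
Sorted shortest-first: Silurian (24.6), Ordovician (41.6), Paleogene (42.97), Carboniferous (60), Cretaceous (79).
The second shortest is Ordovician at 41.6 Myr.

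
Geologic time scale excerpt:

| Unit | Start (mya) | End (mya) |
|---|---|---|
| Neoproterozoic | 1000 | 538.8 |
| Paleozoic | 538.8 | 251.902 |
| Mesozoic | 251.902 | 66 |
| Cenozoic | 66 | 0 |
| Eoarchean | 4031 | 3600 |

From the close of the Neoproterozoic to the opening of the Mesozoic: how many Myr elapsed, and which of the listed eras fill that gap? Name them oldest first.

286.898 million years; Paleozoic

End of Neoproterozoic = 538.8 Ma; start of Mesozoic = 251.902 Ma.
Gap = 538.8 − 251.902 = 286.898 Myr.
Eras wholly inside 538.8–251.902 Ma: Paleozoic (538.8–251.902).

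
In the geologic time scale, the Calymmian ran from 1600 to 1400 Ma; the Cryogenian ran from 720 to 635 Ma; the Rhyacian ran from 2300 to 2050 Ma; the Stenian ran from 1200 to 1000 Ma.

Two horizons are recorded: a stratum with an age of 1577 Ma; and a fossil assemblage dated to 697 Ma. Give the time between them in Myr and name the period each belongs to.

880 million years apart; the first in the Calymmian, the second in the Cryogenian

Elapsed time: 1577 − 697 = 880 Myr.
1577 Ma lies within 1600–1400 Ma: Calymmian.
697 Ma lies within 720–635 Ma: Cryogenian.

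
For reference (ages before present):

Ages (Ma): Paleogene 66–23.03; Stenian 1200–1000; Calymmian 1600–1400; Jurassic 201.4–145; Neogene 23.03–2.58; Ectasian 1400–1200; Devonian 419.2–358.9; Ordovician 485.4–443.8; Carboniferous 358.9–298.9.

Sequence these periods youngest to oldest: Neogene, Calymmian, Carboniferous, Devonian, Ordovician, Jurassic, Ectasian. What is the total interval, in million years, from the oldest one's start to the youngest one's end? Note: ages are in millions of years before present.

Start ages (Ma): Calymmian 1600, Ectasian 1400, Ordovician 485.4, Devonian 419.2, Carboniferous 358.9, Jurassic 201.4, Neogene 23.03.
Ordered youngest to oldest: Neogene, Jurassic, Carboniferous, Devonian, Ordovician, Ectasian, Calymmian.
Span = 1600 − 2.58 = 1597.42 Myr.

Neogene → Jurassic → Carboniferous → Devonian → Ordovician → Ectasian → Calymmian; total span 1597.42 Myr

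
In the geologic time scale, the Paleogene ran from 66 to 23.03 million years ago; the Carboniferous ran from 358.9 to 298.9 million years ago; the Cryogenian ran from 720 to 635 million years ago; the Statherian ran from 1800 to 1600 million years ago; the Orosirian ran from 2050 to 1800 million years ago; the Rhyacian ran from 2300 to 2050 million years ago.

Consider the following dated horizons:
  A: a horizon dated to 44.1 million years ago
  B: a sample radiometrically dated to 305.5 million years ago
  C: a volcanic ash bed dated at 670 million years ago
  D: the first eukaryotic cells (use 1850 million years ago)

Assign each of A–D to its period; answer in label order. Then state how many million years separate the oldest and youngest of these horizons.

A: 44.1 Ma lies in 66–23.03 Ma, so Paleogene.
B: 305.5 Ma lies in 358.9–298.9 Ma, so Carboniferous.
C: 670 Ma lies in 720–635 Ma, so Cryogenian.
D: 1850 Ma lies in 2050–1800 Ma, so Orosirian.
Oldest = 1850 Ma, youngest = 44.1 Ma → span 1805.9 Myr.

A — Paleogene; B — Carboniferous; C — Cryogenian; D — Orosirian; span 1805.9 million years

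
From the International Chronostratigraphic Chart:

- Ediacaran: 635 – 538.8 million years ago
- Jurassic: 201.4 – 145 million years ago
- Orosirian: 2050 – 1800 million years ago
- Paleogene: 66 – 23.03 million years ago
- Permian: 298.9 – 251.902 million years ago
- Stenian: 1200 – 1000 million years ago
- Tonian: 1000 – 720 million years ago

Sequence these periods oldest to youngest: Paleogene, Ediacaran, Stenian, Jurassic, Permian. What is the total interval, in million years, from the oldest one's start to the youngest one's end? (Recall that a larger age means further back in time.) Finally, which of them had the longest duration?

Start ages (Ma): Stenian 1200, Ediacaran 635, Permian 298.9, Jurassic 201.4, Paleogene 66.
Ordered oldest to youngest: Stenian, Ediacaran, Permian, Jurassic, Paleogene.
Span = 1200 − 23.03 = 1176.97 Myr.
Durations: Jurassic 56.4, Stenian 200, Ediacaran 96.2, Paleogene 42.97, Permian 46.998 → longest is Stenian (200 Myr).

Stenian, Ediacaran, Permian, Jurassic, Paleogene; total span 1176.97 Myr; longest is Stenian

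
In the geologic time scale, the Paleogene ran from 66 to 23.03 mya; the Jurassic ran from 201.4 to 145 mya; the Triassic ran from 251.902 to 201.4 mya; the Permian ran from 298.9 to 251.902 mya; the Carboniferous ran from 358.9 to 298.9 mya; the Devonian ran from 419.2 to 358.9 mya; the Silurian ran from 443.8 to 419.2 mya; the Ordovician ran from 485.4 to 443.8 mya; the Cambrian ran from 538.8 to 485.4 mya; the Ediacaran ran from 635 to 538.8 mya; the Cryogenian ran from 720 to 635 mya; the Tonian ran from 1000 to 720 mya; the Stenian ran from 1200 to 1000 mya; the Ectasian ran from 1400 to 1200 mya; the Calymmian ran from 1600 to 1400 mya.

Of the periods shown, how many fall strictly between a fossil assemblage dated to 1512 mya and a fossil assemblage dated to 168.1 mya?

12

The older date is 1512 Ma and the younger is 168.1 Ma.
Periods with start < 1512 and end > 168.1 Ma: Ectasian (1400–1200), Stenian (1200–1000), Tonian (1000–720), Cryogenian (720–635), Ediacaran (635–538.8), Cambrian (538.8–485.4), Ordovician (485.4–443.8), Silurian (443.8–419.2), Devonian (419.2–358.9), Carboniferous (358.9–298.9), Permian (298.9–251.902), Triassic (251.902–201.4).
That is 12 complete periods.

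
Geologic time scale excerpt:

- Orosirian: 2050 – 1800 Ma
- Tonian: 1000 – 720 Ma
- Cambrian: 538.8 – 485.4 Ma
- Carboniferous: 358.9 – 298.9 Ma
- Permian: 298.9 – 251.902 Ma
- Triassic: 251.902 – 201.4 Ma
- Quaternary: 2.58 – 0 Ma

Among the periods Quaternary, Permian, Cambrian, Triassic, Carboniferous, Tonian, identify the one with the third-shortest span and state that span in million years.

Durations: Quaternary 2.58; Permian 46.998; Cambrian 53.4; Triassic 50.502; Carboniferous 60; Tonian 280 Myr.
Sorted shortest-first: Quaternary (2.58), Permian (46.998), Triassic (50.502), Cambrian (53.4), Carboniferous (60), Tonian (280).
The third shortest is Triassic at 50.502 Myr.

Triassic, 50.502 million years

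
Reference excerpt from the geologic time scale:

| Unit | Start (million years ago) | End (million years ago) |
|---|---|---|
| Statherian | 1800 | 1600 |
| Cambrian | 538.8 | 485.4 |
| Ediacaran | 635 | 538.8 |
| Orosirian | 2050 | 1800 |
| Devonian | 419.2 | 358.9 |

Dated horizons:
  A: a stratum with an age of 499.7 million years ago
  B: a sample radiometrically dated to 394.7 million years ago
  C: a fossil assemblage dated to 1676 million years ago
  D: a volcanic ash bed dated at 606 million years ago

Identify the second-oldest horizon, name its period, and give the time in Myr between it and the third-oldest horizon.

D, in the Ediacaran; 106.3 million years to A

Larger Ma means older, so oldest first: C 1676 > D 606 > A 499.7 > B 394.7.
Counting 2 along gives D (606 Ma); the excerpt puts that inside the Ediacaran, 635–538.8 Ma.
Next in line is A (499.7 Ma), and 606 − 499.7 = 106.3 Myr.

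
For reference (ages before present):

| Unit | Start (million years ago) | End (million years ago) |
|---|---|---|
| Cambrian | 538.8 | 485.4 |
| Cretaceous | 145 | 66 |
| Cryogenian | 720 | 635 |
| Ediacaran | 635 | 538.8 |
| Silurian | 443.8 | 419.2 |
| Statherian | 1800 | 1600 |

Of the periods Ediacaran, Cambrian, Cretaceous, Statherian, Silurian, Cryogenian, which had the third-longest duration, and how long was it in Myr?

Start − end for each: Ediacaran 635 − 538.8 = 96.2; Cambrian 538.8 − 485.4 = 53.4; Cretaceous 145 − 66 = 79; Statherian 1800 − 1600 = 200; Silurian 443.8 − 419.2 = 24.6; Cryogenian 720 − 635 = 85.
Ranking these from longest: Statherian > Ediacaran > Cryogenian > Cretaceous > Cambrian > Silurian.
Position 3 in that ranking is Cryogenian, which lasted 85 Myr.

Cryogenian, 85 million years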